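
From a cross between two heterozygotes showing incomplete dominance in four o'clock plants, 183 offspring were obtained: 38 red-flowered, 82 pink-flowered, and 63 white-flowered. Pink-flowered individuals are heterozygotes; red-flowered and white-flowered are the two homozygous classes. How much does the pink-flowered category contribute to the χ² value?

0.986

With incomplete dominance, a heterozygote × heterozygote cross gives a 1:2:1 phenotypic ratio.
Expected counts for N = 183 under a 1:2:1 ratio (total parts = 4):
  red-flowered: 183 × 1/4 = 45.75
  pink-flowered: 183 × 2/4 = 91.5
  white-flowered: 183 × 1/4 = 45.75
Contribution of pink-flowered: (82 − 91.5)² / 91.5 = 0.9863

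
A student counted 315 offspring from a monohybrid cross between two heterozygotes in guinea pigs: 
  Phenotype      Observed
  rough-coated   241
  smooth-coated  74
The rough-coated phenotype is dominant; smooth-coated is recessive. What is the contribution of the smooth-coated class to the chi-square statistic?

For a monohybrid cross between heterozygotes with complete dominance, the expected phenotypic ratio is 3:1.
Total ratio parts = 4. Expected numbers out of 315:
  rough-coated: 315 × 3/4 = 236.25
  smooth-coated: 315 × 1/4 = 78.75
Contribution of smooth-coated: (74 − 78.75)² / 78.75 = 0.2865

0.287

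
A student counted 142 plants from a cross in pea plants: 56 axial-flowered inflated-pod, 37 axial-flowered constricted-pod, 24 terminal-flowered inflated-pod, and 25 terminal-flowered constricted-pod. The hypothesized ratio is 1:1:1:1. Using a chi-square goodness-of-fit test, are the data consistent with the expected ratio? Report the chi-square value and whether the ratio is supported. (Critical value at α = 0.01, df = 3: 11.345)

The 1:1:1:1 ratio has 4 parts, so with N = 142 the expected counts are:
  axial-flowered inflated-pod: 142 × 1/4 = 35.5
  axial-flowered constricted-pod: 142 × 1/4 = 35.5
  terminal-flowered inflated-pod: 142 × 1/4 = 35.5
  terminal-flowered constricted-pod: 142 × 1/4 = 35.5
χ² = Σ (O − E)² / E
  axial-flowered inflated-pod: (56 − 35.5)² / 35.5 = 11.8380
  axial-flowered constricted-pod: (37 − 35.5)² / 35.5 = 0.0634
  terminal-flowered inflated-pod: (24 − 35.5)² / 35.5 = 3.7254
  terminal-flowered constricted-pod: (25 − 35.5)² / 35.5 = 3.1056
χ² = 11.8380 + 0.0634 + 3.7254 + 3.1056 = 18.7324 ≈ 18.732
Degrees of freedom = 4 − 1 = 3; critical value at α = 0.01 is 11.345.
Since 18.732 > 11.345, we reject the null hypothesis — the data do not fit the 1:1:1:1 ratio.

18.732; not consistent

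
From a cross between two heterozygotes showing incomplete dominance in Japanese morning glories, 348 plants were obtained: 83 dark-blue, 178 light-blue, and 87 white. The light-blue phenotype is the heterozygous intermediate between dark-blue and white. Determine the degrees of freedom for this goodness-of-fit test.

2

With incomplete dominance, a heterozygote × heterozygote cross gives a 1:2:1 phenotypic ratio.
A goodness-of-fit test with 3 phenotype classes has df = 3 − 1 = 2.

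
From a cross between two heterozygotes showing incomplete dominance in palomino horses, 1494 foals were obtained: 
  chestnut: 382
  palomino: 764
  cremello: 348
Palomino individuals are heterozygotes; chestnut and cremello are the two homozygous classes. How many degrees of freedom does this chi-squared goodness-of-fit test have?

2

With incomplete dominance, a heterozygote × heterozygote cross gives a 1:2:1 phenotypic ratio.
A goodness-of-fit test with 3 phenotype classes has df = 3 − 1 = 2.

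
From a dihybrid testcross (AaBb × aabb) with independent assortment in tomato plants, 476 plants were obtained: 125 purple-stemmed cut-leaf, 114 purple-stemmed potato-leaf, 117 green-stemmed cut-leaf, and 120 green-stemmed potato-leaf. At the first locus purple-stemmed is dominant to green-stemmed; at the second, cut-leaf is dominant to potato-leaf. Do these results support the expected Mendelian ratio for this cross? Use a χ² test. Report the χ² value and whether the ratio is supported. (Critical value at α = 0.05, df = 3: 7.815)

A dihybrid testcross with independent assortment gives a 1:1:1:1 ratio.
Expected counts for N = 476 under a 1:1:1:1 ratio (total parts = 4):
  purple-stemmed cut-leaf: 476 × 1/4 = 119
  purple-stemmed potato-leaf: 476 × 1/4 = 119
  green-stemmed cut-leaf: 476 × 1/4 = 119
  green-stemmed potato-leaf: 476 × 1/4 = 119
χ² = Σ (O − E)² / E
  purple-stemmed cut-leaf: (125 − 119)² / 119 = 0.3025
  purple-stemmed potato-leaf: (114 − 119)² / 119 = 0.2101
  green-stemmed cut-leaf: (117 − 119)² / 119 = 0.0336
  green-stemmed potato-leaf: (120 − 119)² / 119 = 0.0084
χ² = 0.3025 + 0.2101 + 0.0336 + 0.0084 = 0.5546 ≈ 0.555
Degrees of freedom = 4 − 1 = 3; critical value at α = 0.05 is 7.815.
Since 0.555 < 7.815, we fail to reject the null hypothesis — the data are consistent with the 1:1:1:1 ratio.

0.555; consistent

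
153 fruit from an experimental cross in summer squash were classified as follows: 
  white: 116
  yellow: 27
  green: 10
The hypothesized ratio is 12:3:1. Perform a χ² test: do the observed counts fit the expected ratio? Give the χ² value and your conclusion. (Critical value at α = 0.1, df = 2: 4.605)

Expected counts for N = 153 under a 12:3:1 ratio (total parts = 16):
  white: 153 × 12/16 = 114.75
  yellow: 153 × 3/16 = 28.6875
  green: 153 × 1/16 = 9.5625
χ² = Σ (O − E)² / E
  white: (116 − 114.75)² / 114.75 = 0.0136
  yellow: (27 − 28.6875)² / 28.6875 = 0.0993
  green: (10 − 9.5625)² / 9.5625 = 0.0200
χ² = 0.0136 + 0.0993 + 0.0200 = 0.1329 ≈ 0.133
Degrees of freedom = 3 − 1 = 2; critical value at α = 0.1 is 4.605.
Since 0.133 < 4.605, we fail to reject the null hypothesis — the data are consistent with the 12:3:1 ratio.

0.133; consistent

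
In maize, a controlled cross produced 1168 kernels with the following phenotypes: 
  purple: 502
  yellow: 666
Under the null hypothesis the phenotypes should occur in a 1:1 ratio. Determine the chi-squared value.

Total ratio parts = 2. Expected numbers out of 1168:
  purple: 1168 × 1/2 = 584
  yellow: 1168 × 1/2 = 584
χ² = Σ (O − E)² / E
  purple: (502 − 584)² / 584 = 11.5137
  yellow: (666 − 584)² / 584 = 11.5137
χ² = 11.5137 + 11.5137 = 23.0274 ≈ 23.027

23.027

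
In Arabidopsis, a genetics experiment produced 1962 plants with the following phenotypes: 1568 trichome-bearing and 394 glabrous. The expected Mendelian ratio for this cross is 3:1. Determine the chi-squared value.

The 3:1 ratio has 4 parts, so with N = 1962 the expected counts are:
  trichome-bearing: 1962 × 3/4 = 1471.5
  glabrous: 1962 × 1/4 = 490.5
χ² = Σ (O − E)² / E
  trichome-bearing: (1568 − 1471.5)² / 1471.5 = 6.3284
  glabrous: (394 − 490.5)² / 490.5 = 18.9852
χ² = 6.3284 + 18.9852 = 25.3136 ≈ 25.314

25.314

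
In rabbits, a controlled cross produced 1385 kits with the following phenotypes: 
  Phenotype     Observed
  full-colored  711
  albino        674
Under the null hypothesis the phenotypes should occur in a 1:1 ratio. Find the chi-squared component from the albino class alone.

Total ratio parts = 2. Expected numbers out of 1385:
  full-colored: 1385 × 1/2 = 692.5
  albino: 1385 × 1/2 = 692.5
Contribution of albino: (674 − 692.5)² / 692.5 = 0.4942

0.494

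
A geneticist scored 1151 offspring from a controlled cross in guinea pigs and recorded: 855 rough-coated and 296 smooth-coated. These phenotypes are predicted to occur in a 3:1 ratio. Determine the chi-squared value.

The 3:1 ratio has 4 parts, so with N = 1151 the expected counts are:
  rough-coated: 1151 × 3/4 = 863.25
  smooth-coated: 1151 × 1/4 = 287.75
χ² = Σ (O − E)² / E
  rough-coated: (855 − 863.25)² / 863.25 = 0.0788
  smooth-coated: (296 − 287.75)² / 287.75 = 0.2365
χ² = 0.0788 + 0.2365 = 0.3153 ≈ 0.315

0.315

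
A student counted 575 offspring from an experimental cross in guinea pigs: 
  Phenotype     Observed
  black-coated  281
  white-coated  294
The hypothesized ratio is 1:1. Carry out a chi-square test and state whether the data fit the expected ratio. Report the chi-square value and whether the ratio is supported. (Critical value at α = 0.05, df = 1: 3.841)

0.294; consistent

Under the 1:1 hypothesis (Σ ratio = 2, N = 575):
  black-coated: 575 × 1/2 = 287.5
  white-coated: 575 × 1/2 = 287.5
χ² = Σ (O − E)² / E
  black-coated: (281 − 287.5)² / 287.5 = 0.1470
  white-coated: (294 − 287.5)² / 287.5 = 0.1470
χ² = 0.1470 + 0.1470 = 0.294
Degrees of freedom = 2 − 1 = 1; critical value at α = 0.05 is 3.841.
Since 0.294 < 3.841, we fail to reject the null hypothesis — the data are consistent with the 1:1 ratio.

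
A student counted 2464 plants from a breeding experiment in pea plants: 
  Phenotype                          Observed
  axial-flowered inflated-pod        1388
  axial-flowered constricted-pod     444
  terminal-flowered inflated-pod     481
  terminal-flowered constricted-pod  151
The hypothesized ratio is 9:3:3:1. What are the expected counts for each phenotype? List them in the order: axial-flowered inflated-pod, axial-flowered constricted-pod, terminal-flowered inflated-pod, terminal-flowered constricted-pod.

The 9:3:3:1 ratio has 16 parts, so with N = 2464 the expected counts are:
  axial-flowered inflated-pod: 2464 × 9/16 = 1386
  axial-flowered constricted-pod: 2464 × 3/16 = 462
  terminal-flowered inflated-pod: 2464 × 3/16 = 462
  terminal-flowered constricted-pod: 2464 × 1/16 = 154

1386, 462, 462, 154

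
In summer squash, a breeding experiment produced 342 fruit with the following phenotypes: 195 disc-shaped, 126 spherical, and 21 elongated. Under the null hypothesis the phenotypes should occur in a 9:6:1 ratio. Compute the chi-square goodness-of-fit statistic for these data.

0.082

Under the 9:6:1 hypothesis (Σ ratio = 16, N = 342):
  disc-shaped: 342 × 9/16 = 192.375
  spherical: 342 × 6/16 = 128.25
  elongated: 342 × 1/16 = 21.375
χ² = Σ (O − E)² / E
  disc-shaped: (195 − 192.375)² / 192.375 = 0.0358
  spherical: (126 − 128.25)² / 128.25 = 0.0395
  elongated: (21 − 21.375)² / 21.375 = 0.0066
χ² = 0.0358 + 0.0395 + 0.0066 = 0.0819 ≈ 0.082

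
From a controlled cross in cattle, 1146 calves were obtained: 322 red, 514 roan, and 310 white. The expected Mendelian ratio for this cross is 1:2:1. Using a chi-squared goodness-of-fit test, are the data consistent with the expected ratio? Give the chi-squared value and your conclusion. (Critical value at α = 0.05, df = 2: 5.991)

12.401; not consistent

The 1:2:1 ratio has 4 parts, so with N = 1146 the expected counts are:
  red: 1146 × 1/4 = 286.5
  roan: 1146 × 2/4 = 573
  white: 1146 × 1/4 = 286.5
χ² = Σ (O − E)² / E
  red: (322 − 286.5)² / 286.5 = 4.3988
  roan: (514 − 573)² / 573 = 6.0750
  white: (310 − 286.5)² / 286.5 = 1.9276
χ² = 4.3988 + 6.0750 + 1.9276 = 12.4014 ≈ 12.401
Degrees of freedom = 3 − 1 = 2; critical value at α = 0.05 is 5.991.
Since 12.401 > 5.991, we reject the null hypothesis — the data do not fit the 1:2:1 ratio.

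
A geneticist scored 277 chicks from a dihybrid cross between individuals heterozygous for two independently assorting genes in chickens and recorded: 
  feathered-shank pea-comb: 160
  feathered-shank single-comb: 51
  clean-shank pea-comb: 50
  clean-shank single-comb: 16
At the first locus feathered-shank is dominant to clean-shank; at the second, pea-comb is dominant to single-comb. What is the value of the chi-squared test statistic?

0.301

A dihybrid F₂ with independent assortment and complete dominance at both loci gives a 9:3:3:1 phenotypic ratio.
Total ratio parts = 16. Expected numbers out of 277:
  feathered-shank pea-comb: 277 × 9/16 = 155.8125
  feathered-shank single-comb: 277 × 3/16 = 51.9375
  clean-shank pea-comb: 277 × 3/16 = 51.9375
  clean-shank single-comb: 277 × 1/16 = 17.3125
χ² = Σ (O − E)² / E
  feathered-shank pea-comb: (160 − 155.8125)² / 155.8125 = 0.1125
  feathered-shank single-comb: (51 − 51.9375)² / 51.9375 = 0.0169
  clean-shank pea-comb: (50 − 51.9375)² / 51.9375 = 0.0723
  clean-shank single-comb: (16 − 17.3125)² / 17.3125 = 0.0995
χ² = 0.1125 + 0.0169 + 0.0723 + 0.0995 = 0.3012 ≈ 0.301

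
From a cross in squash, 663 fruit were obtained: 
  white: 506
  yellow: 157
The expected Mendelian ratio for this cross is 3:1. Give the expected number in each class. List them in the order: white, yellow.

497.25, 165.75

Expected counts for N = 663 under a 3:1 ratio (total parts = 4):
  white: 663 × 3/4 = 497.25
  yellow: 663 × 1/4 = 165.75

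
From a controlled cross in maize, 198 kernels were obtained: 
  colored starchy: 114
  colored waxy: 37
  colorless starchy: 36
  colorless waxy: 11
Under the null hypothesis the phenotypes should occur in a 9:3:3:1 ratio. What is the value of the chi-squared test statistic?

0.249

Under the 9:3:3:1 hypothesis (Σ ratio = 16, N = 198):
  colored starchy: 198 × 9/16 = 111.375
  colored waxy: 198 × 3/16 = 37.125
  colorless starchy: 198 × 3/16 = 37.125
  colorless waxy: 198 × 1/16 = 12.375
χ² = Σ (O − E)² / E
  colored starchy: (114 − 111.375)² / 111.375 = 0.0619
  colored waxy: (37 − 37.125)² / 37.125 = 0.0004
  colorless starchy: (36 − 37.125)² / 37.125 = 0.0341
  colorless waxy: (11 − 12.375)² / 12.375 = 0.1528
χ² = 0.0619 + 0.0004 + 0.0341 + 0.1528 = 0.2492 ≈ 0.249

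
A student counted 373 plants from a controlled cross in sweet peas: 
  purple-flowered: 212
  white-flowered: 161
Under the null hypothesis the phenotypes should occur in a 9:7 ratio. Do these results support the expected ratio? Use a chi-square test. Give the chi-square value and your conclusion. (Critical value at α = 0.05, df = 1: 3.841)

0.052; consistent

Expected counts for N = 373 under a 9:7 ratio (total parts = 16):
  purple-flowered: 373 × 9/16 = 209.8125
  white-flowered: 373 × 7/16 = 163.1875
χ² = Σ (O − E)² / E
  purple-flowered: (212 − 209.8125)² / 209.8125 = 0.0228
  white-flowered: (161 − 163.1875)² / 163.1875 = 0.0293
χ² = 0.0228 + 0.0293 = 0.0521 ≈ 0.052
Degrees of freedom = 2 − 1 = 1; critical value at α = 0.05 is 3.841.
Since 0.052 < 3.841, we fail to reject the null hypothesis — the data are consistent with the 9:7 ratio.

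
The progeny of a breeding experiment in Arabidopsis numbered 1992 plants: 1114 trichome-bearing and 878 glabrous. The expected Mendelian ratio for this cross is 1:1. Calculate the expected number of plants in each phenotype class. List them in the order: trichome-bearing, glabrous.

Under the 1:1 hypothesis (Σ ratio = 2, N = 1992):
  trichome-bearing: 1992 × 1/2 = 996
  glabrous: 1992 × 1/2 = 996

996, 996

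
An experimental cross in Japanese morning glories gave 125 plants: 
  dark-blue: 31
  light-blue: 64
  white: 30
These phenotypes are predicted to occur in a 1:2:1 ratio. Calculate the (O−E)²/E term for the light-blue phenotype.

0.036

Total ratio parts = 4. Expected numbers out of 125:
  dark-blue: 125 × 1/4 = 31.25
  light-blue: 125 × 2/4 = 62.5
  white: 125 × 1/4 = 31.25
Contribution of light-blue: (64 − 62.5)² / 62.5 = 0.0360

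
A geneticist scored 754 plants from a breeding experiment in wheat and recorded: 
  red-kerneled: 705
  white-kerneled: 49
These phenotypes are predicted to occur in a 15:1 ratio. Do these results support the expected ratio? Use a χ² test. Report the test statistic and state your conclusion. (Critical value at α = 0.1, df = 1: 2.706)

Total ratio parts = 16. Expected numbers out of 754:
  red-kerneled: 754 × 15/16 = 706.875
  white-kerneled: 754 × 1/16 = 47.125
χ² = Σ (O − E)² / E
  red-kerneled: (705 − 706.875)² / 706.875 = 0.0050
  white-kerneled: (49 − 47.125)² / 47.125 = 0.0746
χ² = 0.0050 + 0.0746 = 0.0796 ≈ 0.080
Degrees of freedom = 2 − 1 = 1; critical value at α = 0.1 is 2.706.
Since 0.080 < 2.706, we fail to reject the null hypothesis — the data are consistent with the 15:1 ratio.

0.080; consistent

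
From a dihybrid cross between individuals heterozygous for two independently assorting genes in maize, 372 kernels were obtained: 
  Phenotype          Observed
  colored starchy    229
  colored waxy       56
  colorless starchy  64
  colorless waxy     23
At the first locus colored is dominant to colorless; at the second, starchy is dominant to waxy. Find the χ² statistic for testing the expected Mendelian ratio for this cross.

5.051

A dihybrid F₂ with independent assortment and complete dominance at both loci gives a 9:3:3:1 phenotypic ratio.
The 9:3:3:1 ratio has 16 parts, so with N = 372 the expected counts are:
  colored starchy: 372 × 9/16 = 209.25
  colored waxy: 372 × 3/16 = 69.75
  colorless starchy: 372 × 3/16 = 69.75
  colorless waxy: 372 × 1/16 = 23.25
χ² = Σ (O − E)² / E
  colored starchy: (229 − 209.25)² / 209.25 = 1.8641
  colored waxy: (56 − 69.75)² / 69.75 = 2.7106
  colorless starchy: (64 − 69.75)² / 69.75 = 0.4740
  colorless waxy: (23 − 23.25)² / 23.25 = 0.0027
χ² = 1.8641 + 2.7106 + 0.4740 + 0.0027 = 5.0514 ≈ 5.051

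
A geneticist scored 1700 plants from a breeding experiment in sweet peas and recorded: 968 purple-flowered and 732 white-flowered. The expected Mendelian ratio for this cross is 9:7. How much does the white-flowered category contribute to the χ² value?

The 9:7 ratio has 16 parts, so with N = 1700 the expected counts are:
  purple-flowered: 1700 × 9/16 = 956.25
  white-flowered: 1700 × 7/16 = 743.75
Contribution of white-flowered: (732 − 743.75)² / 743.75 = 0.1856

0.186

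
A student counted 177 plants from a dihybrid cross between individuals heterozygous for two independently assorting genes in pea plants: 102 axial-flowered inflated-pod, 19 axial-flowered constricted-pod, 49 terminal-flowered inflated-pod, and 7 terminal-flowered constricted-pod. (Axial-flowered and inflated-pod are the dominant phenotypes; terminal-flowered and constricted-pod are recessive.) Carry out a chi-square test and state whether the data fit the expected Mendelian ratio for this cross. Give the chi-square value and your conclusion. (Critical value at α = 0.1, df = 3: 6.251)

15.151; not consistent

A dihybrid F₂ with independent assortment and complete dominance at both loci gives a 9:3:3:1 phenotypic ratio.
Under the 9:3:3:1 hypothesis (Σ ratio = 16, N = 177):
  axial-flowered inflated-pod: 177 × 9/16 = 99.5625
  axial-flowered constricted-pod: 177 × 3/16 = 33.1875
  terminal-flowered inflated-pod: 177 × 3/16 = 33.1875
  terminal-flowered constricted-pod: 177 × 1/16 = 11.0625
χ² = Σ (O − E)² / E
  axial-flowered inflated-pod: (102 − 99.5625)² / 99.5625 = 0.0597
  axial-flowered constricted-pod: (19 − 33.1875)² / 33.1875 = 6.0651
  terminal-flowered inflated-pod: (49 − 33.1875)² / 33.1875 = 7.5340
  terminal-flowered constricted-pod: (7 − 11.0625)² / 11.0625 = 1.4919
χ² = 0.0597 + 6.0651 + 7.5340 + 1.4919 = 15.1507 ≈ 15.151
Degrees of freedom = 4 − 1 = 3; critical value at α = 0.1 is 6.251.
Since 15.151 > 6.251, we reject the null hypothesis — the data do not fit the 9:3:3:1 ratio.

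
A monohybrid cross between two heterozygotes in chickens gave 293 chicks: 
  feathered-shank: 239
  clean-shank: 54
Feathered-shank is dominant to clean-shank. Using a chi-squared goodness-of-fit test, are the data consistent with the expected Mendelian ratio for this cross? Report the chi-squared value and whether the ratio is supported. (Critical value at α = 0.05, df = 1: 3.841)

For a monohybrid cross between heterozygotes with complete dominance, the expected phenotypic ratio is 3:1.
Under the 3:1 hypothesis (Σ ratio = 4, N = 293):
  feathered-shank: 293 × 3/4 = 219.75
  clean-shank: 293 × 1/4 = 73.25
χ² = Σ (O − E)² / E
  feathered-shank: (239 − 219.75)² / 219.75 = 1.6863
  clean-shank: (54 − 73.25)² / 73.25 = 5.0589
χ² = 1.6863 + 5.0589 = 6.7452 ≈ 6.745
Degrees of freedom = 2 − 1 = 1; critical value at α = 0.05 is 3.841.
Since 6.745 > 3.841, we reject the null hypothesis — the data do not fit the 3:1 ratio.

6.745; not consistent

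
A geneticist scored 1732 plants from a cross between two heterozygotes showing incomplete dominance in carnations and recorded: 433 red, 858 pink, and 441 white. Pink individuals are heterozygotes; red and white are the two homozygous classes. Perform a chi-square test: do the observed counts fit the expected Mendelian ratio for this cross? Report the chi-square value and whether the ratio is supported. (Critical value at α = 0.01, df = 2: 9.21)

0.222; consistent

With incomplete dominance, a heterozygote × heterozygote cross gives a 1:2:1 phenotypic ratio.
Under the 1:2:1 hypothesis (Σ ratio = 4, N = 1732):
  red: 1732 × 1/4 = 433
  pink: 1732 × 2/4 = 866
  white: 1732 × 1/4 = 433
χ² = Σ (O − E)² / E
  red: (433 − 433)² / 433 = 0.0000
  pink: (858 − 866)² / 866 = 0.0739
  white: (441 − 433)² / 433 = 0.1478
χ² = 0.0000 + 0.0739 + 0.1478 = 0.2217 ≈ 0.222
Degrees of freedom = 3 − 1 = 2; critical value at α = 0.01 is 9.21.
Since 0.222 < 9.21, we fail to reject the null hypothesis — the data are consistent with the 1:2:1 ratio.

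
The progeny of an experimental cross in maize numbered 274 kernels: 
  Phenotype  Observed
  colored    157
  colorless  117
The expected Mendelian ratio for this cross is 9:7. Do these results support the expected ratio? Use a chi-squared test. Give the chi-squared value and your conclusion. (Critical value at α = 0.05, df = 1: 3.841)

0.123; consistent

Total ratio parts = 16. Expected numbers out of 274:
  colored: 274 × 9/16 = 154.125
  colorless: 274 × 7/16 = 119.875
χ² = Σ (O − E)² / E
  colored: (157 − 154.125)² / 154.125 = 0.0536
  colorless: (117 − 119.875)² / 119.875 = 0.0690
χ² = 0.0536 + 0.0690 = 0.1226 ≈ 0.123
Degrees of freedom = 2 − 1 = 1; critical value at α = 0.05 is 3.841.
Since 0.123 < 3.841, we fail to reject the null hypothesis — the data are consistent with the 9:7 ratio.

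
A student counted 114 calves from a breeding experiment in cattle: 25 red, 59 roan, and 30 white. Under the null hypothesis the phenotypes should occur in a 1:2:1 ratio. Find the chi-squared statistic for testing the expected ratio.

The 1:2:1 ratio has 4 parts, so with N = 114 the expected counts are:
  red: 114 × 1/4 = 28.5
  roan: 114 × 2/4 = 57
  white: 114 × 1/4 = 28.5
χ² = Σ (O − E)² / E
  red: (25 − 28.5)² / 28.5 = 0.4298
  roan: (59 − 57)² / 57 = 0.0702
  white: (30 − 28.5)² / 28.5 = 0.0789
χ² = 0.4298 + 0.0702 + 0.0789 = 0.5789 ≈ 0.579

0.579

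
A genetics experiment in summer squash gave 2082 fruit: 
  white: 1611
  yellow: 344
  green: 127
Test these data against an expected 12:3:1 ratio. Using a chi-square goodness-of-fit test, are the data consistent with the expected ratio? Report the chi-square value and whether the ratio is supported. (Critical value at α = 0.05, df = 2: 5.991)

Total ratio parts = 16. Expected numbers out of 2082:
  white: 2082 × 12/16 = 1561.5
  yellow: 2082 × 3/16 = 390.375
  green: 2082 × 1/16 = 130.125
χ² = Σ (O − E)² / E
  white: (1611 − 1561.5)² / 1561.5 = 1.5692
  yellow: (344 − 390.375)² / 390.375 = 5.5092
  green: (127 − 130.125)² / 130.125 = 0.0750
χ² = 1.5692 + 5.5092 + 0.0750 = 7.1534 ≈ 7.153
Degrees of freedom = 3 − 1 = 2; critical value at α = 0.05 is 5.991.
Since 7.153 > 5.991, we reject the null hypothesis — the data do not fit the 12:3:1 ratio.

7.153; not consistent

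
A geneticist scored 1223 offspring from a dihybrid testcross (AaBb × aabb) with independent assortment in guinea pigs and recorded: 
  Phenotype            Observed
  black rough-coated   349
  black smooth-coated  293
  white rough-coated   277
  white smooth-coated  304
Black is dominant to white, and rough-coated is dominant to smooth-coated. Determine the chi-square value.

9.363

A dihybrid testcross with independent assortment gives a 1:1:1:1 ratio.
Under the 1:1:1:1 hypothesis (Σ ratio = 4, N = 1223):
  black rough-coated: 1223 × 1/4 = 305.75
  black smooth-coated: 1223 × 1/4 = 305.75
  white rough-coated: 1223 × 1/4 = 305.75
  white smooth-coated: 1223 × 1/4 = 305.75
χ² = Σ (O − E)² / E
  black rough-coated: (349 − 305.75)² / 305.75 = 6.1179
  black smooth-coated: (293 − 305.75)² / 305.75 = 0.5317
  white rough-coated: (277 − 305.75)² / 305.75 = 2.7034
  white smooth-coated: (304 − 305.75)² / 305.75 = 0.0100
χ² = 6.1179 + 0.5317 + 2.7034 + 0.0100 = 9.363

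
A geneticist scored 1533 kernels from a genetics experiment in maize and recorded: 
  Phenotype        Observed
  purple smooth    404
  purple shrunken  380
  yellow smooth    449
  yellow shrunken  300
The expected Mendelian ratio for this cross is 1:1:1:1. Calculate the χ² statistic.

Under the 1:1:1:1 hypothesis (Σ ratio = 4, N = 1533):
  purple smooth: 1533 × 1/4 = 383.25
  purple shrunken: 1533 × 1/4 = 383.25
  yellow smooth: 1533 × 1/4 = 383.25
  yellow shrunken: 1533 × 1/4 = 383.25
χ² = Σ (O − E)² / E
  purple smooth: (404 − 383.25)² / 383.25 = 1.1235
  purple shrunken: (380 − 383.25)² / 383.25 = 0.0276
  yellow smooth: (449 − 383.25)² / 383.25 = 11.2800
  yellow shrunken: (300 − 383.25)² / 383.25 = 18.0837
χ² = 1.1235 + 0.0276 + 11.2800 + 18.0837 = 30.5148 ≈ 30.515

30.515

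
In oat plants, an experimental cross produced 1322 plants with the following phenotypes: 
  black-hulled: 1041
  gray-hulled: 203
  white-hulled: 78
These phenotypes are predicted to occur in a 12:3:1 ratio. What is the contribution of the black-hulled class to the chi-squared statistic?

The 12:3:1 ratio has 16 parts, so with N = 1322 the expected counts are:
  black-hulled: 1322 × 12/16 = 991.5
  gray-hulled: 1322 × 3/16 = 247.875
  white-hulled: 1322 × 1/16 = 82.625
Contribution of black-hulled: (1041 − 991.5)² / 991.5 = 2.4713

2.471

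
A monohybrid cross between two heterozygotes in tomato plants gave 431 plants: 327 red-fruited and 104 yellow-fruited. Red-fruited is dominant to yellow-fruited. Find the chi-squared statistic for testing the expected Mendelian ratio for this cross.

For a monohybrid cross between heterozygotes with complete dominance, the expected phenotypic ratio is 3:1.
Expected counts for N = 431 under a 3:1 ratio (total parts = 4):
  red-fruited: 431 × 3/4 = 323.25
  yellow-fruited: 431 × 1/4 = 107.75
χ² = Σ (O − E)² / E
  red-fruited: (327 − 323.25)² / 323.25 = 0.0435
  yellow-fruited: (104 − 107.75)² / 107.75 = 0.1305
χ² = 0.0435 + 0.1305 = 0.174

0.174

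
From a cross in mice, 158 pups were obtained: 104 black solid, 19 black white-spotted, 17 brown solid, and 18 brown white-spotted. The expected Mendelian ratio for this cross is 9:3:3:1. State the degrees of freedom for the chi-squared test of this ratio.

A goodness-of-fit test with 4 phenotype classes has df = 4 − 1 = 3.

3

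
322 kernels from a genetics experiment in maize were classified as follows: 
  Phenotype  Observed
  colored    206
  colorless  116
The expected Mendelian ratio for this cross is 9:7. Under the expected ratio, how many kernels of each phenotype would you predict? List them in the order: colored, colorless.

Total ratio parts = 16. Expected numbers out of 322:
  colored: 322 × 9/16 = 181.125
  colorless: 322 × 7/16 = 140.875

181.125, 140.875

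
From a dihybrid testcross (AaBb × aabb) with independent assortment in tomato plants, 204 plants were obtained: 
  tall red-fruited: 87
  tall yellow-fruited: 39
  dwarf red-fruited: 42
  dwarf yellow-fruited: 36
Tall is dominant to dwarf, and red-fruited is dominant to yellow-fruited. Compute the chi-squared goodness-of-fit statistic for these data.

A dihybrid testcross with independent assortment gives a 1:1:1:1 ratio.
The 1:1:1:1 ratio has 4 parts, so with N = 204 the expected counts are:
  tall red-fruited: 204 × 1/4 = 51
  tall yellow-fruited: 204 × 1/4 = 51
  dwarf red-fruited: 204 × 1/4 = 51
  dwarf yellow-fruited: 204 × 1/4 = 51
χ² = Σ (O − E)² / E
  tall red-fruited: (87 − 51)² / 51 = 25.4118
  tall yellow-fruited: (39 − 51)² / 51 = 2.8235
  dwarf red-fruited: (42 − 51)² / 51 = 1.5882
  dwarf yellow-fruited: (36 − 51)² / 51 = 4.4118
χ² = 25.4118 + 2.8235 + 1.5882 + 4.4118 = 34.2353 ≈ 34.235

34.235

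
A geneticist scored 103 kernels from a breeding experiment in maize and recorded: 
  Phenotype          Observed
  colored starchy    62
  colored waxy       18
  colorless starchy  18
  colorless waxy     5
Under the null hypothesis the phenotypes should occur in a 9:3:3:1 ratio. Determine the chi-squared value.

Under the 9:3:3:1 hypothesis (Σ ratio = 16, N = 103):
  colored starchy: 103 × 9/16 = 57.9375
  colored waxy: 103 × 3/16 = 19.3125
  colorless starchy: 103 × 3/16 = 19.3125
  colorless waxy: 103 × 1/16 = 6.4375
χ² = Σ (O − E)² / E
  colored starchy: (62 − 57.9375)² / 57.9375 = 0.2849
  colored waxy: (18 − 19.3125)² / 19.3125 = 0.0892
  colorless starchy: (18 − 19.3125)² / 19.3125 = 0.0892
  colorless waxy: (5 − 6.4375)² / 6.4375 = 0.3210
χ² = 0.2849 + 0.0892 + 0.0892 + 0.3210 = 0.7843 ≈ 0.784

0.784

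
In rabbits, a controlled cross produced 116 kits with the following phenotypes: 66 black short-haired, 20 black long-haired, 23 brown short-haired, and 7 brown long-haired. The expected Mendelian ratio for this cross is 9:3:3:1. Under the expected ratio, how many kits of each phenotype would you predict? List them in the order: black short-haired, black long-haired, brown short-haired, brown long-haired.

Under the 9:3:3:1 hypothesis (Σ ratio = 16, N = 116):
  black short-haired: 116 × 9/16 = 65.25
  black long-haired: 116 × 3/16 = 21.75
  brown short-haired: 116 × 3/16 = 21.75
  brown long-haired: 116 × 1/16 = 7.25

65.25, 21.75, 21.75, 7.25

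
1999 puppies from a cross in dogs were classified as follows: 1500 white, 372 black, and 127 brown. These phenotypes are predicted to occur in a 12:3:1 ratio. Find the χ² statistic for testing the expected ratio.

0.056

Expected counts for N = 1999 under a 12:3:1 ratio (total parts = 16):
  white: 1999 × 12/16 = 1499.25
  black: 1999 × 3/16 = 374.8125
  brown: 1999 × 1/16 = 124.9375
χ² = Σ (O − E)² / E
  white: (1500 − 1499.25)² / 1499.25 = 0.0004
  black: (372 − 374.8125)² / 374.8125 = 0.0211
  brown: (127 − 124.9375)² / 124.9375 = 0.0340
χ² = 0.0004 + 0.0211 + 0.0340 = 0.0555 ≈ 0.056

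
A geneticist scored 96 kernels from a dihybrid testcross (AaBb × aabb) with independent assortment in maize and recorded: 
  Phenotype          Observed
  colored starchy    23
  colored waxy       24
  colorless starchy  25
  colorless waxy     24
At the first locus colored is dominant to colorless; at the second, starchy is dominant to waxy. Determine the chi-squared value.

A dihybrid testcross with independent assortment gives a 1:1:1:1 ratio.
Total ratio parts = 4. Expected numbers out of 96:
  colored starchy: 96 × 1/4 = 24
  colored waxy: 96 × 1/4 = 24
  colorless starchy: 96 × 1/4 = 24
  colorless waxy: 96 × 1/4 = 24
χ² = Σ (O − E)² / E
  colored starchy: (23 − 24)² / 24 = 0.0417
  colored waxy: (24 − 24)² / 24 = 0.0000
  colorless starchy: (25 − 24)² / 24 = 0.0417
  colorless waxy: (24 − 24)² / 24 = 0.0000
χ² = 0.0417 + 0.0000 + 0.0417 + 0.0000 = 0.0834 ≈ 0.083

0.083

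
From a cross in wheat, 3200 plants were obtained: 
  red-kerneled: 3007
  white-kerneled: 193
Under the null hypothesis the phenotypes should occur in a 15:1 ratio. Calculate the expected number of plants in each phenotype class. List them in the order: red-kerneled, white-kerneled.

Total ratio parts = 16. Expected numbers out of 3200:
  red-kerneled: 3200 × 15/16 = 3000
  white-kerneled: 3200 × 1/16 = 200

3000, 200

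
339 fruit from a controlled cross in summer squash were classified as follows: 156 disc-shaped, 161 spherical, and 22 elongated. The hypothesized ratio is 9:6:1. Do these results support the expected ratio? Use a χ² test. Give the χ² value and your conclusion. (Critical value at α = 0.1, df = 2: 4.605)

Under the 9:6:1 hypothesis (Σ ratio = 16, N = 339):
  disc-shaped: 339 × 9/16 = 190.6875
  spherical: 339 × 6/16 = 127.125
  elongated: 339 × 1/16 = 21.1875
χ² = Σ (O − E)² / E
  disc-shaped: (156 − 190.6875)² / 190.6875 = 6.3099
  spherical: (161 − 127.125)² / 127.125 = 9.0267
  elongated: (22 − 21.1875)² / 21.1875 = 0.0312
χ² = 6.3099 + 9.0267 + 0.0312 = 15.3678 ≈ 15.368
Degrees of freedom = 3 − 1 = 2; critical value at α = 0.1 is 4.605.
Since 15.368 > 4.605, we reject the null hypothesis — the data do not fit the 9:6:1 ratio.

15.368; not consistent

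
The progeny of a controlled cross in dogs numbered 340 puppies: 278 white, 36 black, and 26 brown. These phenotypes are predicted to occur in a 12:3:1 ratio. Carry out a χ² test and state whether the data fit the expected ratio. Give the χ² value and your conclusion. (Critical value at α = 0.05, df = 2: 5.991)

15.216; not consistent

The 12:3:1 ratio has 16 parts, so with N = 340 the expected counts are:
  white: 340 × 12/16 = 255
  black: 340 × 3/16 = 63.75
  brown: 340 × 1/16 = 21.25
χ² = Σ (O − E)² / E
  white: (278 − 255)² / 255 = 2.0745
  black: (36 − 63.75)² / 63.75 = 12.0794
  brown: (26 − 21.25)² / 21.25 = 1.0618
χ² = 2.0745 + 12.0794 + 1.0618 = 15.2157 ≈ 15.216
Degrees of freedom = 3 − 1 = 2; critical value at α = 0.05 is 5.991.
Since 15.216 > 5.991, we reject the null hypothesis — the data do not fit the 12:3:1 ratio.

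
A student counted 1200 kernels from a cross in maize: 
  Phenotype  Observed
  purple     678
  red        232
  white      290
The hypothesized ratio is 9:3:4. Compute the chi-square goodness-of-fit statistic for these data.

Expected counts for N = 1200 under a 9:3:4 ratio (total parts = 16):
  purple: 1200 × 9/16 = 675
  red: 1200 × 3/16 = 225
  white: 1200 × 4/16 = 300
χ² = Σ (O − E)² / E
  purple: (678 − 675)² / 675 = 0.0133
  red: (232 − 225)² / 225 = 0.2178
  white: (290 − 300)² / 300 = 0.3333
χ² = 0.0133 + 0.2178 + 0.3333 = 0.5644 ≈ 0.564

0.564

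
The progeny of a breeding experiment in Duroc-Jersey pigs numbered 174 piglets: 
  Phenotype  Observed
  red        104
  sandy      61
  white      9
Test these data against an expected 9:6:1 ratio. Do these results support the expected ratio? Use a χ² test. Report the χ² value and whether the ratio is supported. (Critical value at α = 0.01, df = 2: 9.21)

The 9:6:1 ratio has 16 parts, so with N = 174 the expected counts are:
  red: 174 × 9/16 = 97.875
  sandy: 174 × 6/16 = 65.25
  white: 174 × 1/16 = 10.875
χ² = Σ (O − E)² / E
  red: (104 − 97.875)² / 97.875 = 0.3833
  sandy: (61 − 65.25)² / 65.25 = 0.2768
  white: (9 − 10.875)² / 10.875 = 0.3233
χ² = 0.3833 + 0.2768 + 0.3233 = 0.9834 ≈ 0.983
Degrees of freedom = 3 − 1 = 2; critical value at α = 0.01 is 9.21.
Since 0.983 < 9.21, we fail to reject the null hypothesis — the data are consistent with the 9:6:1 ratio.

0.983; consistent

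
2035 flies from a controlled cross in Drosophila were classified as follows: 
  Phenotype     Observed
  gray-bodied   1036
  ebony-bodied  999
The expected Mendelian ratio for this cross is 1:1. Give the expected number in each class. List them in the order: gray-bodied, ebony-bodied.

1017.5, 1017.5

Total ratio parts = 2. Expected numbers out of 2035:
  gray-bodied: 2035 × 1/2 = 1017.5
  ebony-bodied: 2035 × 1/2 = 1017.5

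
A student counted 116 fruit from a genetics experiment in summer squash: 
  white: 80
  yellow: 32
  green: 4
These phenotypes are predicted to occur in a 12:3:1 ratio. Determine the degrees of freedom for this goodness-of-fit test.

2

A goodness-of-fit test with 3 phenotype classes has df = 3 − 1 = 2.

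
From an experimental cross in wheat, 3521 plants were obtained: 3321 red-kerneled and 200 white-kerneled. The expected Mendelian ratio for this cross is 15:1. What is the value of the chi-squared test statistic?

1.951

Expected counts for N = 3521 under a 15:1 ratio (total parts = 16):
  red-kerneled: 3521 × 15/16 = 3300.9375
  white-kerneled: 3521 × 1/16 = 220.0625
χ² = Σ (O − E)² / E
  red-kerneled: (3321 − 3300.9375)² / 3300.9375 = 0.1219
  white-kerneled: (200 − 220.0625)² / 220.0625 = 1.8290
χ² = 0.1219 + 1.8290 = 1.9509 ≈ 1.951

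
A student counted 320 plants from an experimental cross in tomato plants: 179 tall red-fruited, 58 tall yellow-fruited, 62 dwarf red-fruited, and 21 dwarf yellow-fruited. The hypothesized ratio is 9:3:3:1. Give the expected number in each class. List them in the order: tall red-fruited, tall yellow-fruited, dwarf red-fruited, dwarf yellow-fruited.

180, 60, 60, 20

Under the 9:3:3:1 hypothesis (Σ ratio = 16, N = 320):
  tall red-fruited: 320 × 9/16 = 180
  tall yellow-fruited: 320 × 3/16 = 60
  dwarf red-fruited: 320 × 3/16 = 60
  dwarf yellow-fruited: 320 × 1/16 = 20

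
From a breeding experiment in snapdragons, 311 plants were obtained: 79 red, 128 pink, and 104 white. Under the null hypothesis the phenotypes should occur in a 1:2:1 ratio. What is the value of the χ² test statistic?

13.746

Total ratio parts = 4. Expected numbers out of 311:
  red: 311 × 1/4 = 77.75
  pink: 311 × 2/4 = 155.5
  white: 311 × 1/4 = 77.75
χ² = Σ (O − E)² / E
  red: (79 − 77.75)² / 77.75 = 0.0201
  pink: (128 − 155.5)² / 155.5 = 4.8633
  white: (104 − 77.75)² / 77.75 = 8.8625
χ² = 0.0201 + 4.8633 + 8.8625 = 13.7459 ≈ 13.746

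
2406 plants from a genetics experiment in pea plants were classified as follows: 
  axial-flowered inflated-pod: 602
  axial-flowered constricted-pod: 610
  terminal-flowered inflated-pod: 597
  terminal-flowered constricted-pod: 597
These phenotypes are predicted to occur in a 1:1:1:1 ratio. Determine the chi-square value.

0.188

Total ratio parts = 4. Expected numbers out of 2406:
  axial-flowered inflated-pod: 2406 × 1/4 = 601.5
  axial-flowered constricted-pod: 2406 × 1/4 = 601.5
  terminal-flowered inflated-pod: 2406 × 1/4 = 601.5
  terminal-flowered constricted-pod: 2406 × 1/4 = 601.5
χ² = Σ (O − E)² / E
  axial-flowered inflated-pod: (602 − 601.5)² / 601.5 = 0.0004
  axial-flowered constricted-pod: (610 − 601.5)² / 601.5 = 0.1201
  terminal-flowered inflated-pod: (597 − 601.5)² / 601.5 = 0.0337
  terminal-flowered constricted-pod: (597 − 601.5)² / 601.5 = 0.0337
χ² = 0.0004 + 0.1201 + 0.0337 + 0.0337 = 0.1879 ≈ 0.188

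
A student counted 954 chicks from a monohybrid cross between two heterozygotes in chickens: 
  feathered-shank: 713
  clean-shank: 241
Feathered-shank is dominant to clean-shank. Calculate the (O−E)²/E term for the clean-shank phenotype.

0.026

For a monohybrid cross between heterozygotes with complete dominance, the expected phenotypic ratio is 3:1.
The 3:1 ratio has 4 parts, so with N = 954 the expected counts are:
  feathered-shank: 954 × 3/4 = 715.5
  clean-shank: 954 × 1/4 = 238.5
Contribution of clean-shank: (241 − 238.5)² / 238.5 = 0.0262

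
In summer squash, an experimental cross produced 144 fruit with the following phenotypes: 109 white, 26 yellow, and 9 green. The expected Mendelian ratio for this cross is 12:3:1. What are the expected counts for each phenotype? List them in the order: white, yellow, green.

Total ratio parts = 16. Expected numbers out of 144:
  white: 144 × 12/16 = 108
  yellow: 144 × 3/16 = 27
  green: 144 × 1/16 = 9

108, 27, 9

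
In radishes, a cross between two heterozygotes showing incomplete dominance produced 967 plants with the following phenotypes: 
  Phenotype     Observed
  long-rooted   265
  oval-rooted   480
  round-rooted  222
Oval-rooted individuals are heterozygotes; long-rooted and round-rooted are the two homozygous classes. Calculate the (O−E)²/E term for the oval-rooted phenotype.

With incomplete dominance, a heterozygote × heterozygote cross gives a 1:2:1 phenotypic ratio.
Expected counts for N = 967 under a 1:2:1 ratio (total parts = 4):
  long-rooted: 967 × 1/4 = 241.75
  oval-rooted: 967 × 2/4 = 483.5
  round-rooted: 967 × 1/4 = 241.75
Contribution of oval-rooted: (480 − 483.5)² / 483.5 = 0.0253

0.025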